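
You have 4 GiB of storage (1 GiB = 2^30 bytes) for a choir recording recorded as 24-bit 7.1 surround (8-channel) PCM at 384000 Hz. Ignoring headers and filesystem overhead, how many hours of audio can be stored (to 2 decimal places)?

0.13 hours

Uncompressed byte rate = 384,000 × 3 × 8 = 9,216,000 bytes/s.
Capacity = 4 × 1,073,741,824 = 4,294,967,296 bytes.
4,294,967,296 / 9,216,000 ≈ 466.03 s → 0.13 hours.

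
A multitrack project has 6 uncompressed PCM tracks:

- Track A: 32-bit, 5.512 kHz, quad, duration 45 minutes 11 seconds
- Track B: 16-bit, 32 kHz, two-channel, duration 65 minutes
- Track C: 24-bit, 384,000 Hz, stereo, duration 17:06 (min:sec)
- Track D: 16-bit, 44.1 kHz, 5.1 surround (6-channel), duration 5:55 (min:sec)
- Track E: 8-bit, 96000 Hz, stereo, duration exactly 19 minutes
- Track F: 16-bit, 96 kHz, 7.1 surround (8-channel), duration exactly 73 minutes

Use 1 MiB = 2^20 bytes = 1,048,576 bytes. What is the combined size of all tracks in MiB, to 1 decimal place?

9762.4 MiB

Track A: 45 minutes 11 seconds = 2,711 s; 5,512 × 2,711 × 4 × 4 = 239,088,512 bytes.
Track B: 65 minutes = 3,900 s; 32,000 × 3,900 × 2 × 2 = 499,200,000 bytes.
Track C: 17:06 (min:sec) = 1,026 s; 384,000 × 1,026 × 3 × 2 = 2,363,904,000 bytes.
Track D: 5:55 (min:sec) = 355 s; 44,100 × 355 × 2 × 6 = 187,866,000 bytes.
Track E: exactly 19 minutes = 1,140 s; 96,000 × 1,140 × 1 × 2 = 218,880,000 bytes.
Track F: exactly 73 minutes = 4,380 s; 96,000 × 4,380 × 2 × 8 = 6,727,680,000 bytes.
Total = 10,236,618,512 bytes = 9762.4 MiB.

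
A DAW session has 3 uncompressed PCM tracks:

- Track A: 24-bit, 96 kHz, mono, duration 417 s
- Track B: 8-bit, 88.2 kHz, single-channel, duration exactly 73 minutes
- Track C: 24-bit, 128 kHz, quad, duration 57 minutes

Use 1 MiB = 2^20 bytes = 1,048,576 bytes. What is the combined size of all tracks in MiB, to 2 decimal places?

Track A: 96,000 × 417 × 3 × 1 = 120,096,000 bytes.
Track B: exactly 73 minutes = 4,380 s; 88,200 × 4,380 × 1 × 1 = 386,316,000 bytes.
Track C: 57 minutes = 3,420 s; 128,000 × 3,420 × 3 × 4 = 5,253,120,000 bytes.
Total = 5,759,532,000 bytes = 5492.72 MiB.

5492.72 MiB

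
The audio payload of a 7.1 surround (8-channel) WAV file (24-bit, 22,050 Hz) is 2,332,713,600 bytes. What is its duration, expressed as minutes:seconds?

Byte rate = 22,050 × 3 × 8 = 529,200 bytes/s.
Duration = 2,332,713,600 / 529,200 = 4,408 s.
4,408 s = 73:28.

73:28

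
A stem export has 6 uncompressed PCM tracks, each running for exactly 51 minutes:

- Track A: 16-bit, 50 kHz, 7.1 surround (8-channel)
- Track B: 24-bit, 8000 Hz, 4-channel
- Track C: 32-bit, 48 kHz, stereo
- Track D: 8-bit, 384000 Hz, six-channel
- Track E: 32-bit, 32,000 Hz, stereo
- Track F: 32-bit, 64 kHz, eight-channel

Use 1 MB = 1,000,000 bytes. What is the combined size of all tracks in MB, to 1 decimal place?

18017.3 MB

exactly 51 minutes = 3,060 s.
Track A: 50,000 × 3,060 × 2 × 8 = 2,448,000,000 bytes.
Track B: 8,000 × 3,060 × 3 × 4 = 293,760,000 bytes.
Track C: 48,000 × 3,060 × 4 × 2 = 1,175,040,000 bytes.
Track D: 384,000 × 3,060 × 1 × 6 = 7,050,240,000 bytes.
Track E: 32,000 × 3,060 × 4 × 2 = 783,360,000 bytes.
Track F: 64,000 × 3,060 × 4 × 8 = 6,266,880,000 bytes.
Total = 18,017,280,000 bytes = 18017.3 MB.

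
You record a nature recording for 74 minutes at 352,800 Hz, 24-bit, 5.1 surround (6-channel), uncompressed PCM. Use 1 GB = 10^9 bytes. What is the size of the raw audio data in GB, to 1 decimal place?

Duration = 74 minutes = 4,440 s.
Bytes = 352,800 samples/s × 4,440 s × 3 bytes/sample × 6 ch = 28,195,776,000 bytes.
28,195,776,000 / 1,000,000,000 = 28.2 GB.

28.2 GB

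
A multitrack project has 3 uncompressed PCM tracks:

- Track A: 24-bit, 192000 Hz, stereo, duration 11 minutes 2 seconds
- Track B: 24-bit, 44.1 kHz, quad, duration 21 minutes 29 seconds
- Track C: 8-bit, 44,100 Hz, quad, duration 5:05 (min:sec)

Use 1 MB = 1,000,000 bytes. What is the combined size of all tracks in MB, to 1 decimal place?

Track A: 11 minutes 2 seconds = 662 s; 192,000 × 662 × 3 × 2 = 762,624,000 bytes.
Track B: 21 minutes 29 seconds = 1,289 s; 44,100 × 1,289 × 3 × 4 = 682,138,800 bytes.
Track C: 5:05 (min:sec) = 305 s; 44,100 × 305 × 1 × 4 = 53,802,000 bytes.
Total = 1,498,564,800 bytes = 1498.6 MB.

1498.6 MB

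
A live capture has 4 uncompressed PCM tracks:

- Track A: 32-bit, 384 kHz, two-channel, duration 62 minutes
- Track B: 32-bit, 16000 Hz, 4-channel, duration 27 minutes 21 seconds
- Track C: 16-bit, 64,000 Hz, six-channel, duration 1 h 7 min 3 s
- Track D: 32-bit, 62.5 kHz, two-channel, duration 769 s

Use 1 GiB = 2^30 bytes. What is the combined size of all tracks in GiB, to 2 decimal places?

14.27 GiB

Track A: 62 minutes = 3,720 s; 384,000 × 3,720 × 4 × 2 = 11,427,840,000 bytes.
Track B: 27 minutes 21 seconds = 1,641 s; 16,000 × 1,641 × 4 × 4 = 420,096,000 bytes.
Track C: 1 h 7 min 3 s = 4,023 s; 64,000 × 4,023 × 2 × 6 = 3,089,664,000 bytes.
Track D: 62,500 × 769 × 4 × 2 = 384,500,000 bytes.
Total = 15,322,100,000 bytes = 14.27 GiB.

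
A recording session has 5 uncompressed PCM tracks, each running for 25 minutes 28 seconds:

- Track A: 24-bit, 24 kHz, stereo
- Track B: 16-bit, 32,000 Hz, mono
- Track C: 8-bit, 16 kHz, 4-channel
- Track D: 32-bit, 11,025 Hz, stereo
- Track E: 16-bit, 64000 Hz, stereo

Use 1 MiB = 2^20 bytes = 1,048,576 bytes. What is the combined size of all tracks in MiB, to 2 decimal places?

25 minutes 28 seconds = 1,528 s.
Track A: 24,000 × 1,528 × 3 × 2 = 220,032,000 bytes.
Track B: 32,000 × 1,528 × 2 × 1 = 97,792,000 bytes.
Track C: 16,000 × 1,528 × 1 × 4 = 97,792,000 bytes.
Track D: 11,025 × 1,528 × 4 × 2 = 134,769,600 bytes.
Track E: 64,000 × 1,528 × 2 × 2 = 391,168,000 bytes.
Total = 941,553,600 bytes = 897.94 MiB.

897.94 MiB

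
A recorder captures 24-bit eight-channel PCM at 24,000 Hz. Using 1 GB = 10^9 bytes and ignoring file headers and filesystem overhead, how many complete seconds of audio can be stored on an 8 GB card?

13,888 seconds

Uncompressed byte rate = 24,000 × 3 × 8 = 576,000 bytes/s.
Capacity = 8 × 1,000,000,000 = 8,000,000,000 bytes.
8,000,000,000 / 576,000 ≈ 13888.89 s → 13,888 seconds.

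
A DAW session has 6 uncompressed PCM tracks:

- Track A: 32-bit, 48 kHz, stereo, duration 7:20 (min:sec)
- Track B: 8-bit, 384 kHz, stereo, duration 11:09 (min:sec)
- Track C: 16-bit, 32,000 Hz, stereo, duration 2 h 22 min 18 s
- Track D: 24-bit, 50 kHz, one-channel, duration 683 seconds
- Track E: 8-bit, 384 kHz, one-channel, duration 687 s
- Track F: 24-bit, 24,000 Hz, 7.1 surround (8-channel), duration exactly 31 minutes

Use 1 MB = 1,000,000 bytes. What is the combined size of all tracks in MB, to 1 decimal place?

3213.2 MB

Track A: 7:20 (min:sec) = 440 s; 48,000 × 440 × 4 × 2 = 168,960,000 bytes.
Track B: 11:09 (min:sec) = 669 s; 384,000 × 669 × 1 × 2 = 513,792,000 bytes.
Track C: 2 h 22 min 18 s = 8,538 s; 32,000 × 8,538 × 2 × 2 = 1,092,864,000 bytes.
Track D: 50,000 × 683 × 3 × 1 = 102,450,000 bytes.
Track E: 384,000 × 687 × 1 × 1 = 263,808,000 bytes.
Track F: exactly 31 minutes = 1,860 s; 24,000 × 1,860 × 3 × 8 = 1,071,360,000 bytes.
Total = 3,213,234,000 bytes = 3213.2 MB.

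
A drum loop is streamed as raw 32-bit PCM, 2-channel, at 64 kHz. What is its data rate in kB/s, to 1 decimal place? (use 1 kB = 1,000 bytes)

Bit rate = 64,000 × 32 × 2 = 4,096,000 bits/s.
4,096,000 / 8 = 512,000 B/s = 512.0 kB/s.

512.0 kB/s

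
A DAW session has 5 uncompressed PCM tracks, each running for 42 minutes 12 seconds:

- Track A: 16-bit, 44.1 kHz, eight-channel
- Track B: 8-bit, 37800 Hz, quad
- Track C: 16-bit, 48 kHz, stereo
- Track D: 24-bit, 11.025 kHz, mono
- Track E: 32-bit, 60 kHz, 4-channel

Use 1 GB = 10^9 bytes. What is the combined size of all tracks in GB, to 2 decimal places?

42 minutes 12 seconds = 2,532 s.
Track A: 44,100 × 2,532 × 2 × 8 = 1,786,579,200 bytes.
Track B: 37,800 × 2,532 × 1 × 4 = 382,838,400 bytes.
Track C: 48,000 × 2,532 × 2 × 2 = 486,144,000 bytes.
Track D: 11,025 × 2,532 × 3 × 1 = 83,745,900 bytes.
Track E: 60,000 × 2,532 × 4 × 4 = 2,430,720,000 bytes.
Total = 5,170,027,500 bytes = 5.17 GB.

5.17 GB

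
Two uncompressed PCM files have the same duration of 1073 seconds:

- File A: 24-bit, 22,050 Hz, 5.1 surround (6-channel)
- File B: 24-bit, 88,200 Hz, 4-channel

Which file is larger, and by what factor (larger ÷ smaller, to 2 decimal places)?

File A: 22,050 × 3 × 6 = 396,900 bytes/s.
File B: 88,200 × 3 × 4 = 1,058,400 bytes/s.
File B is larger; ratio = 1,135,663,200 / 425,873,700 = 2.67.

File B, by a factor of 2.67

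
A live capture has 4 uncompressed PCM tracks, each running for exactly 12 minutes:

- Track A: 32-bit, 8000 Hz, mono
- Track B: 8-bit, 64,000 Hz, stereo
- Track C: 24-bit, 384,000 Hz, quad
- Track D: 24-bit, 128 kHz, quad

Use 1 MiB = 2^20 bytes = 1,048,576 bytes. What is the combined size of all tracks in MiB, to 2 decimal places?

exactly 12 minutes = 720 s.
Track A: 8,000 × 720 × 4 × 1 = 23,040,000 bytes.
Track B: 64,000 × 720 × 1 × 2 = 92,160,000 bytes.
Track C: 384,000 × 720 × 3 × 4 = 3,317,760,000 bytes.
Track D: 128,000 × 720 × 3 × 4 = 1,105,920,000 bytes.
Total = 4,538,880,000 bytes = 4328.61 MiB.

4328.61 MiB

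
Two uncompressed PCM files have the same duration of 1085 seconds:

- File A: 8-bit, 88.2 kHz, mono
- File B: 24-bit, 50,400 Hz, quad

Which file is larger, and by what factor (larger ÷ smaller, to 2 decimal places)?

File A: 88,200 × 1 × 1 = 88,200 bytes/s.
File B: 50,400 × 3 × 4 = 604,800 bytes/s.
File B is larger; ratio = 656,208,000 / 95,697,000 = 6.86.

File B, by a factor of 6.86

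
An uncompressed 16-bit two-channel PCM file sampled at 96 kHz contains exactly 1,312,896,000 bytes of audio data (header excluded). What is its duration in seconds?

Byte rate = 96,000 × 2 × 2 = 384,000 bytes/s.
Duration = 1,312,896,000 / 384,000 = 3,419 s.

3,419 seconds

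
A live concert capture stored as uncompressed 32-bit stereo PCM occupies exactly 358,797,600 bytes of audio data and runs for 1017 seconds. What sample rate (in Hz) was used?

44,100 Hz

Bytes = sample_rate × seconds × bytes_per_sample × channels.
sample_rate = 358,797,600 / (1,017 × 4 × 2) = 358,797,600 / 8,136 = 44,100 Hz.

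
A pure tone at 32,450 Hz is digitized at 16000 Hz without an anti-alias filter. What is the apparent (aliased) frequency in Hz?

450 Hz

Nyquist = 16,000/2 = 8,000 Hz; 32,450 Hz exceeds it.
Alias = |32,450 − 2×16,000| = |32,450 − 32,000| = 450 Hz.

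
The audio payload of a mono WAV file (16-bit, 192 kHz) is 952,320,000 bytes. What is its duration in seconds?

Byte rate = 192,000 × 2 × 1 = 384,000 bytes/s.
Duration = 952,320,000 / 384,000 = 2,480 s.

2,480 seconds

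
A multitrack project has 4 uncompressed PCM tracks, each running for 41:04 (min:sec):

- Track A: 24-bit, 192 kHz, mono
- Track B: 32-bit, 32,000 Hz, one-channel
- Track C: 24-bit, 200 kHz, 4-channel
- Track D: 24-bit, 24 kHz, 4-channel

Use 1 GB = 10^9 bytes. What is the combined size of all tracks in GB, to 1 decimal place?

41:04 (min:sec) = 2,464 s.
Track A: 192,000 × 2,464 × 3 × 1 = 1,419,264,000 bytes.
Track B: 32,000 × 2,464 × 4 × 1 = 315,392,000 bytes.
Track C: 200,000 × 2,464 × 3 × 4 = 5,913,600,000 bytes.
Track D: 24,000 × 2,464 × 3 × 4 = 709,632,000 bytes.
Total = 8,357,888,000 bytes = 8.4 GB.

8.4 GB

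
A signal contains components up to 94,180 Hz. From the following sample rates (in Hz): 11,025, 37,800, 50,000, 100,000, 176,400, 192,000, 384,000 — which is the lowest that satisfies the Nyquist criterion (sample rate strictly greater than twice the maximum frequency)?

192,000 Hz

Need sample rate > 2 × 94,180 = 188,360 Hz.
Lowest listed rate above 188,360 Hz is 192,000 Hz.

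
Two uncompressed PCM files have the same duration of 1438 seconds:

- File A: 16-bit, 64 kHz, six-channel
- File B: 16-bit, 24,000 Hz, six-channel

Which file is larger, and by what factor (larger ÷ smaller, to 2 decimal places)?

File A, by a factor of 2.67

File A: 64,000 × 2 × 6 = 768,000 bytes/s.
File B: 24,000 × 2 × 6 = 288,000 bytes/s.
File A is larger; ratio = 1,104,384,000 / 414,144,000 = 2.67.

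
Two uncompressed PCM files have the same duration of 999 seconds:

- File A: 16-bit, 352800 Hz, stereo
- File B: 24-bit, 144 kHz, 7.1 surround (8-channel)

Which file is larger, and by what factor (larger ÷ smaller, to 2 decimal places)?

File B, by a factor of 2.45

File A: 352,800 × 2 × 2 = 1,411,200 bytes/s.
File B: 144,000 × 3 × 8 = 3,456,000 bytes/s.
File B is larger; ratio = 3,452,544,000 / 1,409,788,800 = 2.45.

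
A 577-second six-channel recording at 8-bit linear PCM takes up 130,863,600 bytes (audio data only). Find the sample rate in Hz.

37,800 Hz

Bytes = sample_rate × seconds × bytes_per_sample × channels.
sample_rate = 130,863,600 / (577 × 1 × 6) = 130,863,600 / 3,462 = 37,800 Hz.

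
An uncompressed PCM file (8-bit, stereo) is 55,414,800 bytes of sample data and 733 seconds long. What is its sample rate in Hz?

37,800 Hz

Bytes = sample_rate × seconds × bytes_per_sample × channels.
sample_rate = 55,414,800 / (733 × 1 × 2) = 55,414,800 / 1,466 = 37,800 Hz.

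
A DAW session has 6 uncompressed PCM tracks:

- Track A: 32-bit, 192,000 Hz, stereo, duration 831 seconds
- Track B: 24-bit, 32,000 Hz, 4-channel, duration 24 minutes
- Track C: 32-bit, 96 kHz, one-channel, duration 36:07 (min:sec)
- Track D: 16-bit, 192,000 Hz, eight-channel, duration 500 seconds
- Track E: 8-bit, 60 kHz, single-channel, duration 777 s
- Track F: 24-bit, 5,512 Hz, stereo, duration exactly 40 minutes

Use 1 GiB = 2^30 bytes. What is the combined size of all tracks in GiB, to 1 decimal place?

Track A: 192,000 × 831 × 4 × 2 = 1,276,416,000 bytes.
Track B: 24 minutes = 1,440 s; 32,000 × 1,440 × 3 × 4 = 552,960,000 bytes.
Track C: 36:07 (min:sec) = 2,167 s; 96,000 × 2,167 × 4 × 1 = 832,128,000 bytes.
Track D: 192,000 × 500 × 2 × 8 = 1,536,000,000 bytes.
Track E: 60,000 × 777 × 1 × 1 = 46,620,000 bytes.
Track F: exactly 40 minutes = 2,400 s; 5,512 × 2,400 × 3 × 2 = 79,372,800 bytes.
Total = 4,323,496,800 bytes = 4.0 GiB.

4.0 GiB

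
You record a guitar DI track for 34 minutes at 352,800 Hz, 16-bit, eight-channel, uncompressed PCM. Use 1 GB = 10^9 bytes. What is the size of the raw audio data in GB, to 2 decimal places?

Duration = 34 minutes = 2,040 s.
Bytes = 352,800 samples/s × 2,040 s × 2 bytes/sample × 8 ch = 11,515,392,000 bytes.
11,515,392,000 / 1,000,000,000 = 11.52 GB.

11.52 GB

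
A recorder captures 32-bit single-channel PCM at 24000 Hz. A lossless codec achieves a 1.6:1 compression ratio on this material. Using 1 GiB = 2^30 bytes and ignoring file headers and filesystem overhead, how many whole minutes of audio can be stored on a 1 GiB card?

298 minutes

Uncompressed byte rate = 24,000 × 4 × 1 = 96,000 bytes/s.
After 1.6:1 compression, effective rate ≈ 60000 bytes/s.
Capacity = 1 × 1,073,741,824 = 1,073,741,824 bytes.
1,073,741,824 / effective rate ≈ 17895.7 s → 298 minutes.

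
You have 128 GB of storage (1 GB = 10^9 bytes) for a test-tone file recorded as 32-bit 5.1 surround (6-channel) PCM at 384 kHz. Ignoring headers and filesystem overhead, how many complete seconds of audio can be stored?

Uncompressed byte rate = 384,000 × 4 × 6 = 9,216,000 bytes/s.
Capacity = 128 × 1,000,000,000 = 128,000,000,000 bytes.
128,000,000,000 / 9,216,000 ≈ 13888.89 s → 13,888 seconds.

13,888 seconds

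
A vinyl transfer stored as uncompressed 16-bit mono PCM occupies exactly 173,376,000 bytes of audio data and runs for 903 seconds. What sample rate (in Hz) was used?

96,000 Hz

Bytes = sample_rate × seconds × bytes_per_sample × channels.
sample_rate = 173,376,000 / (903 × 2 × 1) = 173,376,000 / 1,806 = 96,000 Hz.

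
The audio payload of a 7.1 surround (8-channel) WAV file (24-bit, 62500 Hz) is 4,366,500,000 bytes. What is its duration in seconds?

2,911 seconds

Byte rate = 62,500 × 3 × 8 = 1,500,000 bytes/s.
Duration = 4,366,500,000 / 1,500,000 = 2,911 s.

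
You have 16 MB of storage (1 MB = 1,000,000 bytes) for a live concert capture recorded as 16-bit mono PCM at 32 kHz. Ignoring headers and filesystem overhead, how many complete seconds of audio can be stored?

250 seconds

Uncompressed byte rate = 32,000 × 2 × 1 = 64,000 bytes/s.
Capacity = 16 × 1,000,000 = 16,000,000 bytes.
16,000,000 / 64,000 ≈ 250 s → 250 seconds.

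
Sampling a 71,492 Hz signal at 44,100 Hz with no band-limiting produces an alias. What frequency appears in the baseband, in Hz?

Nyquist = 44,100/2 = 22,050 Hz; 71,492 Hz exceeds it.
Alias = |71,492 − 2×44,100| = |71,492 − 88,200| = 16,708 Hz.

16,708 Hz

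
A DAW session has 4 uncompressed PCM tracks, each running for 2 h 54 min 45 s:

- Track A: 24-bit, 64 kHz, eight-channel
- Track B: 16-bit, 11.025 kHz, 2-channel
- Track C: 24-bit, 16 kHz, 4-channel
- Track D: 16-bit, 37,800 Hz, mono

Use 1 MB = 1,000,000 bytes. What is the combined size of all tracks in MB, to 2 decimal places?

19373.13 MB

2 h 54 min 45 s = 10,485 s.
Track A: 64,000 × 10,485 × 3 × 8 = 16,104,960,000 bytes.
Track B: 11,025 × 10,485 × 2 × 2 = 462,388,500 bytes.
Track C: 16,000 × 10,485 × 3 × 4 = 2,013,120,000 bytes.
Track D: 37,800 × 10,485 × 2 × 1 = 792,666,000 bytes.
Total = 19,373,134,500 bytes = 19373.13 MB.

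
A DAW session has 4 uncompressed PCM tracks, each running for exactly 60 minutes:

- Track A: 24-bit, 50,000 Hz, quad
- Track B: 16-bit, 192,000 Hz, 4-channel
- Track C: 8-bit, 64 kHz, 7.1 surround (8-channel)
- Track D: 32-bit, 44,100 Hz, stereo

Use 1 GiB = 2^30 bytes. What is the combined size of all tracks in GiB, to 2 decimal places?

exactly 60 minutes = 3,600 s.
Track A: 50,000 × 3,600 × 3 × 4 = 2,160,000,000 bytes.
Track B: 192,000 × 3,600 × 2 × 4 = 5,529,600,000 bytes.
Track C: 64,000 × 3,600 × 1 × 8 = 1,843,200,000 bytes.
Track D: 44,100 × 3,600 × 4 × 2 = 1,270,080,000 bytes.
Total = 10,802,880,000 bytes = 10.06 GiB.

10.06 GiB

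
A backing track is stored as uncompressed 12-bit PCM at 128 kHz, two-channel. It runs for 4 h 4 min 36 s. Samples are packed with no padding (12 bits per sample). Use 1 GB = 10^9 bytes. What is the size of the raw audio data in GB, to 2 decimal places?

Duration = 4 h 4 min 36 s = 14,676 s.
Bits = 128,000 × 14,676 × 12 × 2 = 45,084,672,000 bits = 5,635,584,000 bytes.
5,635,584,000 / 1,000,000,000 = 5.64 GB.

5.64 GB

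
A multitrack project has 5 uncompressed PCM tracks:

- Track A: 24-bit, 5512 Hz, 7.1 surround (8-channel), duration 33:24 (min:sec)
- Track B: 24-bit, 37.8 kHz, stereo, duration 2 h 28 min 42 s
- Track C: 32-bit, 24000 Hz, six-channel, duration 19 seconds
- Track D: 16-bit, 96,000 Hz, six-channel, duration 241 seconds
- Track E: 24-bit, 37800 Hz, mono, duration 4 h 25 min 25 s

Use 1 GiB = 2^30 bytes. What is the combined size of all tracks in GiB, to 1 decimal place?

4.1 GiB

Track A: 33:24 (min:sec) = 2,004 s; 5,512 × 2,004 × 3 × 8 = 265,105,152 bytes.
Track B: 2 h 28 min 42 s = 8,922 s; 37,800 × 8,922 × 3 × 2 = 2,023,509,600 bytes.
Track C: 24,000 × 19 × 4 × 6 = 10,944,000 bytes.
Track D: 96,000 × 241 × 2 × 6 = 277,632,000 bytes.
Track E: 4 h 25 min 25 s = 15,925 s; 37,800 × 15,925 × 3 × 1 = 1,805,895,000 bytes.
Total = 4,383,085,752 bytes = 4.1 GiB.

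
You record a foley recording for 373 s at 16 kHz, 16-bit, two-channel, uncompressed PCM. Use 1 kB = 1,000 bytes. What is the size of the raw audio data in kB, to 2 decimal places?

Bytes = 16,000 samples/s × 373 s × 2 bytes/sample × 2 ch = 23,872,000 bytes.
23,872,000 / 1,000 = 23872.00 kB.

23872.00 kB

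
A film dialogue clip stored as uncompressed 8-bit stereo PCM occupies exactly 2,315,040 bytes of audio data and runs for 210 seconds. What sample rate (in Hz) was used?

Bytes = sample_rate × seconds × bytes_per_sample × channels.
sample_rate = 2,315,040 / (210 × 1 × 2) = 2,315,040 / 420 = 5,512 Hz.

5,512 Hz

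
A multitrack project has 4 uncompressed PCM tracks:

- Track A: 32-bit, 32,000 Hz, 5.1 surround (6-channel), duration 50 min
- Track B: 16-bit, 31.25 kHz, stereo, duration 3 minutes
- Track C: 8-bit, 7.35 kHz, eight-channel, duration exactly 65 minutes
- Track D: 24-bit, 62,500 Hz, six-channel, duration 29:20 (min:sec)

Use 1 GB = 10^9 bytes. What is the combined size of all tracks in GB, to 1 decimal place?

4.5 GB

Track A: 50 min = 3,000 s; 32,000 × 3,000 × 4 × 6 = 2,304,000,000 bytes.
Track B: 3 minutes = 180 s; 31,250 × 180 × 2 × 2 = 22,500,000 bytes.
Track C: exactly 65 minutes = 3,900 s; 7,350 × 3,900 × 1 × 8 = 229,320,000 bytes.
Track D: 29:20 (min:sec) = 1,760 s; 62,500 × 1,760 × 3 × 6 = 1,980,000,000 bytes.
Total = 4,535,820,000 bytes = 4.5 GB.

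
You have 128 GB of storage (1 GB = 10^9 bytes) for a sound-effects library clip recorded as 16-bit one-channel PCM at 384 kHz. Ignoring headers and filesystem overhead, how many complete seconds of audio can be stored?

Uncompressed byte rate = 384,000 × 2 × 1 = 768,000 bytes/s.
Capacity = 128 × 1,000,000,000 = 128,000,000,000 bytes.
128,000,000,000 / 768,000 ≈ 166666.67 s → 166,666 seconds.

166,666 seconds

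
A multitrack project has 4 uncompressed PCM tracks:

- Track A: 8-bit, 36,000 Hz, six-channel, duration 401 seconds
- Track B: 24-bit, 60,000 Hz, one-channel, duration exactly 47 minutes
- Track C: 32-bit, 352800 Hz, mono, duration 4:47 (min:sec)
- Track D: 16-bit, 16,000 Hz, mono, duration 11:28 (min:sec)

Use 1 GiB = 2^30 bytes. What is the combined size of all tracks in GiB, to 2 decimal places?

Track A: 36,000 × 401 × 1 × 6 = 86,616,000 bytes.
Track B: exactly 47 minutes = 2,820 s; 60,000 × 2,820 × 3 × 1 = 507,600,000 bytes.
Track C: 4:47 (min:sec) = 287 s; 352,800 × 287 × 4 × 1 = 405,014,400 bytes.
Track D: 11:28 (min:sec) = 688 s; 16,000 × 688 × 2 × 1 = 22,016,000 bytes.
Total = 1,021,246,400 bytes = 0.95 GiB.

0.95 GiB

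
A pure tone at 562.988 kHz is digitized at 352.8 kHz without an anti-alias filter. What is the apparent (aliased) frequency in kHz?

142.612 kHz

Nyquist = 352,800/2 = 176,400 Hz; 562,988 Hz exceeds it.
Alias = |562,988 − 2×352,800| = |562,988 − 705,600| = 142,612 Hz = 142.612 kHz.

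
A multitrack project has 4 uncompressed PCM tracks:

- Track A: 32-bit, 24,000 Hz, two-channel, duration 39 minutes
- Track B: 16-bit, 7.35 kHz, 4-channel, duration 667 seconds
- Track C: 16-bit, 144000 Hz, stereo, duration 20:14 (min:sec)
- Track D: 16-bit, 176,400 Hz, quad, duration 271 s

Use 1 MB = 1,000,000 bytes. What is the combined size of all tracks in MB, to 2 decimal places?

1570.20 MB

Track A: 39 minutes = 2,340 s; 24,000 × 2,340 × 4 × 2 = 449,280,000 bytes.
Track B: 7,350 × 667 × 2 × 4 = 39,219,600 bytes.
Track C: 20:14 (min:sec) = 1,214 s; 144,000 × 1,214 × 2 × 2 = 699,264,000 bytes.
Track D: 176,400 × 271 × 2 × 4 = 382,435,200 bytes.
Total = 1,570,198,800 bytes = 1570.20 MB.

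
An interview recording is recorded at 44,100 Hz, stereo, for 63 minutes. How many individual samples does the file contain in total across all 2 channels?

63 minutes = 3,780 s.
44,100 × 3,780 s × 2 ch = 333,396,000 samples.

333,396,000 samples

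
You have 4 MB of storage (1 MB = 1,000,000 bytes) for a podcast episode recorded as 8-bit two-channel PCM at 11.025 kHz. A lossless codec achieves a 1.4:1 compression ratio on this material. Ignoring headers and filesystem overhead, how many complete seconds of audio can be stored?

Uncompressed byte rate = 11,025 × 1 × 2 = 22,050 bytes/s.
After 1.4:1 compression, effective rate ≈ 15750 bytes/s.
Capacity = 4 × 1,000,000 = 4,000,000 bytes.
4,000,000 / effective rate ≈ 253.97 s → 253 seconds.

253 seconds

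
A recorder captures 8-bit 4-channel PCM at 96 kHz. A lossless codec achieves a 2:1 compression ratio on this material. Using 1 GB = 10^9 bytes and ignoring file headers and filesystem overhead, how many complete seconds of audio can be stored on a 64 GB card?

Uncompressed byte rate = 96,000 × 1 × 4 = 384,000 bytes/s.
After 2:1 compression, effective rate ≈ 192000 bytes/s.
Capacity = 64 × 1,000,000,000 = 64,000,000,000 bytes.
64,000,000,000 / effective rate ≈ 333333.33 s → 333,333 seconds.

333,333 seconds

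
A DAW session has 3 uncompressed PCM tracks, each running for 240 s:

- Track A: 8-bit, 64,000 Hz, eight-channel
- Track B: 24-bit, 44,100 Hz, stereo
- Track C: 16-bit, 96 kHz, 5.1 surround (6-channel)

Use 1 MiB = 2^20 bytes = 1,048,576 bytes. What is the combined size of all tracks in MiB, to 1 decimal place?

441.4 MiB

Track A: 64,000 × 240 × 1 × 8 = 122,880,000 bytes.
Track B: 44,100 × 240 × 3 × 2 = 63,504,000 bytes.
Track C: 96,000 × 240 × 2 × 6 = 276,480,000 bytes.
Total = 462,864,000 bytes = 441.4 MiB.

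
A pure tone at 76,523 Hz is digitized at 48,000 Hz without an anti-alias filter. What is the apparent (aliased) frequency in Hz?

19,477 Hz

Nyquist = 48,000/2 = 24,000 Hz; 76,523 Hz exceeds it.
Alias = |76,523 − 2×48,000| = |76,523 − 96,000| = 19,477 Hz.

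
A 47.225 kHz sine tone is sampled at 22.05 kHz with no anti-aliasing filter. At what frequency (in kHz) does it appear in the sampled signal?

Nyquist = 22,050/2 = 11,025 Hz; 47,225 Hz exceeds it.
Alias = |47,225 − 2×22,050| = |47,225 − 44,100| = 3,125 Hz = 3.125 kHz.

3.125 kHz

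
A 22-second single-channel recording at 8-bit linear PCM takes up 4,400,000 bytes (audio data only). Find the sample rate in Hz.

200,000 Hz

Bytes = sample_rate × seconds × bytes_per_sample × channels.
sample_rate = 4,400,000 / (22 × 1 × 1) = 4,400,000 / 22 = 200,000 Hz.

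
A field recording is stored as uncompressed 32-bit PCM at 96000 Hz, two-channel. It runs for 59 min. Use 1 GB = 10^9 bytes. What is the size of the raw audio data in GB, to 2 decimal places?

Duration = 59 min = 3,540 s.
Bytes = 96,000 samples/s × 3,540 s × 4 bytes/sample × 2 ch = 2,718,720,000 bytes.
2,718,720,000 / 1,000,000,000 = 2.72 GB.

2.72 GB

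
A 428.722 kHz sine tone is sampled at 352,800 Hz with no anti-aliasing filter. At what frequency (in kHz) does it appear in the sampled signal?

75.922 kHz

Nyquist = 352,800/2 = 176,400 Hz; 428,722 Hz exceeds it.
Alias = |428,722 − 1×352,800| = |428,722 − 352,800| = 75,922 Hz = 75.922 kHz.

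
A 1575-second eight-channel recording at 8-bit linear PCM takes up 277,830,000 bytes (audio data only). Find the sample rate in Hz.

Bytes = sample_rate × seconds × bytes_per_sample × channels.
sample_rate = 277,830,000 / (1,575 × 1 × 8) = 277,830,000 / 12,600 = 22,050 Hz.

22,050 Hz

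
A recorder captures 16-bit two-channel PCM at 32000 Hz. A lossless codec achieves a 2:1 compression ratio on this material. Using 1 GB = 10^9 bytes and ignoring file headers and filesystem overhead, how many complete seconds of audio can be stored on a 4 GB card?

Uncompressed byte rate = 32,000 × 2 × 2 = 128,000 bytes/s.
After 2:1 compression, effective rate ≈ 64000 bytes/s.
Capacity = 4 × 1,000,000,000 = 4,000,000,000 bytes.
4,000,000,000 / effective rate ≈ 62500 s → 62,500 seconds.

62,500 seconds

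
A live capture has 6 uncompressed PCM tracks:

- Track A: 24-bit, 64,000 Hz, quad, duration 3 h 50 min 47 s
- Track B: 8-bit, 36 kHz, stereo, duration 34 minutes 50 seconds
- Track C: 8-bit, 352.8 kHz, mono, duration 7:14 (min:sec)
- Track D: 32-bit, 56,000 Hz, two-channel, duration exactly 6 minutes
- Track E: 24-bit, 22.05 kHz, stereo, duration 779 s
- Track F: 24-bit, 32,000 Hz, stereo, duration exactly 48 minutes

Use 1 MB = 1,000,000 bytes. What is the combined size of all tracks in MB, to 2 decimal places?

Track A: 3 h 50 min 47 s = 13,847 s; 64,000 × 13,847 × 3 × 4 = 10,634,496,000 bytes.
Track B: 34 minutes 50 seconds = 2,090 s; 36,000 × 2,090 × 1 × 2 = 150,480,000 bytes.
Track C: 7:14 (min:sec) = 434 s; 352,800 × 434 × 1 × 1 = 153,115,200 bytes.
Track D: exactly 6 minutes = 360 s; 56,000 × 360 × 4 × 2 = 161,280,000 bytes.
Track E: 22,050 × 779 × 3 × 2 = 103,061,700 bytes.
Track F: exactly 48 minutes = 2,880 s; 32,000 × 2,880 × 3 × 2 = 552,960,000 bytes.
Total = 11,755,392,900 bytes = 11755.39 MB.

11755.39 MB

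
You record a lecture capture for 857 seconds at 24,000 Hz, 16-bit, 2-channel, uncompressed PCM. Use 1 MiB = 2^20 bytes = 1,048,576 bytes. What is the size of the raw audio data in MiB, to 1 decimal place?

78.5 MiB

Bytes = 24,000 samples/s × 857 s × 2 bytes/sample × 2 ch = 82,272,000 bytes.
82,272,000 / 1,048,576 = 78.5 MiB.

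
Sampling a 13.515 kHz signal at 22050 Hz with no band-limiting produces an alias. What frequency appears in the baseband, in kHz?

Nyquist = 22,050/2 = 11,025 Hz; 13,515 Hz exceeds it.
Alias = |13,515 − 1×22,050| = |13,515 − 22,050| = 8,535 Hz = 8.535 kHz.

8.535 kHz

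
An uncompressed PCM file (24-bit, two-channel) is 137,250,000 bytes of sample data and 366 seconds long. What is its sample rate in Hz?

Bytes = sample_rate × seconds × bytes_per_sample × channels.
sample_rate = 137,250,000 / (366 × 3 × 2) = 137,250,000 / 2,196 = 62,500 Hz.

62,500 Hz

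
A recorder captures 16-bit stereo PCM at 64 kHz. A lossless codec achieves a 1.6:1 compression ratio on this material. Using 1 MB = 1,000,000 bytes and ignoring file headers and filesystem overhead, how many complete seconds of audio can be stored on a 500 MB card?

Uncompressed byte rate = 64,000 × 2 × 2 = 256,000 bytes/s.
After 1.6:1 compression, effective rate ≈ 160000 bytes/s.
Capacity = 500 × 1,000,000 = 500,000,000 bytes.
500,000,000 / effective rate ≈ 3125 s → 3,125 seconds.

3,125 seconds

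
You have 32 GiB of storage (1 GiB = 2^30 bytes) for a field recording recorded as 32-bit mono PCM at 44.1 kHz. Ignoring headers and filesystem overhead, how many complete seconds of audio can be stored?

194,783 seconds

Uncompressed byte rate = 44,100 × 4 × 1 = 176,400 bytes/s.
Capacity = 32 × 1,073,741,824 = 34,359,738,368 bytes.
34,359,738,368 / 176,400 ≈ 194783.1 s → 194,783 seconds.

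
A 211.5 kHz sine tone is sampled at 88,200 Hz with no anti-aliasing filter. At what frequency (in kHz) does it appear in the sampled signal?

Nyquist = 88,200/2 = 44,100 Hz; 211,500 Hz exceeds it.
Alias = |211,500 − 2×88,200| = |211,500 − 176,400| = 35,100 Hz = 35.1 kHz.

35.1 kHz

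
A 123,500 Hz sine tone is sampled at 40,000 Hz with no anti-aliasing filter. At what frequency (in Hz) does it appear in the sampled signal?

Nyquist = 40,000/2 = 20,000 Hz; 123,500 Hz exceeds it.
Alias = |123,500 − 3×40,000| = |123,500 − 120,000| = 3,500 Hz.

3,500 Hz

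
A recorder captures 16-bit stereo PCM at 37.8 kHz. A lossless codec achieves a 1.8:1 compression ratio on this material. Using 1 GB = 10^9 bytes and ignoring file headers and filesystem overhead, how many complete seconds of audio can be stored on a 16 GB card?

Uncompressed byte rate = 37,800 × 2 × 2 = 151,200 bytes/s.
After 1.8:1 compression, effective rate ≈ 84000 bytes/s.
Capacity = 16 × 1,000,000,000 = 16,000,000,000 bytes.
16,000,000,000 / effective rate ≈ 190476.19 s → 190,476 seconds.

190,476 seconds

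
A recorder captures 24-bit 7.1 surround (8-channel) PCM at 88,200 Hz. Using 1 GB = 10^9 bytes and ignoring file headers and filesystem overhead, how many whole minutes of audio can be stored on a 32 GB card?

251 minutes

Uncompressed byte rate = 88,200 × 3 × 8 = 2,116,800 bytes/s.
Capacity = 32 × 1,000,000,000 = 32,000,000,000 bytes.
32,000,000,000 / 2,116,800 ≈ 15117.16 s → 251 minutes.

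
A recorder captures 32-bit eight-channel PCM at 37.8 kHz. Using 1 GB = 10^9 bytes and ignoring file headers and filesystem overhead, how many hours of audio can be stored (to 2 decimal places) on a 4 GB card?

Uncompressed byte rate = 37,800 × 4 × 8 = 1,209,600 bytes/s.
Capacity = 4 × 1,000,000,000 = 4,000,000,000 bytes.
4,000,000,000 / 1,209,600 ≈ 3306.88 s → 0.92 hours.

0.92 hours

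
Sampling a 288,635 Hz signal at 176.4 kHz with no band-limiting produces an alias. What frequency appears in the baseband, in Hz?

Nyquist = 176,400/2 = 88,200 Hz; 288,635 Hz exceeds it.
Alias = |288,635 − 2×176,400| = |288,635 − 352,800| = 64,165 Hz.

64,165 Hz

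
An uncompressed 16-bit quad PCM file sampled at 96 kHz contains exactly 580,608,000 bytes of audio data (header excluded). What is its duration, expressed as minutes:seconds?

Byte rate = 96,000 × 2 × 4 = 768,000 bytes/s.
Duration = 580,608,000 / 768,000 = 756 s.
756 s = 12:36.

12:36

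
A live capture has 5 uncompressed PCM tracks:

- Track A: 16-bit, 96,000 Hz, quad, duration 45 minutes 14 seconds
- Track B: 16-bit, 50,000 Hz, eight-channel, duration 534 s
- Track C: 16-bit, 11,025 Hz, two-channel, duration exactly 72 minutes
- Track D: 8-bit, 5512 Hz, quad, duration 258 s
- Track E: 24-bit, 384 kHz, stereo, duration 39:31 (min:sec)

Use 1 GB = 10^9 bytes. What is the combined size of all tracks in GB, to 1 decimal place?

8.2 GB

Track A: 45 minutes 14 seconds = 2,714 s; 96,000 × 2,714 × 2 × 4 = 2,084,352,000 bytes.
Track B: 50,000 × 534 × 2 × 8 = 427,200,000 bytes.
Track C: exactly 72 minutes = 4,320 s; 11,025 × 4,320 × 2 × 2 = 190,512,000 bytes.
Track D: 5,512 × 258 × 1 × 4 = 5,688,384 bytes.
Track E: 39:31 (min:sec) = 2,371 s; 384,000 × 2,371 × 3 × 2 = 5,462,784,000 bytes.
Total = 8,170,536,384 bytes = 8.2 GB.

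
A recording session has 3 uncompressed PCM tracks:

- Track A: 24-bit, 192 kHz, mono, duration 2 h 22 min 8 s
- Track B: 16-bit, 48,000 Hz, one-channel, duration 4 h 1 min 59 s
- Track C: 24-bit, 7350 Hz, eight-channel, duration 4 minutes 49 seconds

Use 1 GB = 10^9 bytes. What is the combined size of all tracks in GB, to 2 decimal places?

6.36 GB

Track A: 2 h 22 min 8 s = 8,528 s; 192,000 × 8,528 × 3 × 1 = 4,912,128,000 bytes.
Track B: 4 h 1 min 59 s = 14,519 s; 48,000 × 14,519 × 2 × 1 = 1,393,824,000 bytes.
Track C: 4 minutes 49 seconds = 289 s; 7,350 × 289 × 3 × 8 = 50,979,600 bytes.
Total = 6,356,931,600 bytes = 6.36 GB.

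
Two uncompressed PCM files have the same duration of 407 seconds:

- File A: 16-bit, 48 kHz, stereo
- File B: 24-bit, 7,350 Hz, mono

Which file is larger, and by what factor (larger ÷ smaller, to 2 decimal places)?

File A, by a factor of 8.71

File A: 48,000 × 2 × 2 = 192,000 bytes/s.
File B: 7,350 × 3 × 1 = 22,050 bytes/s.
File A is larger; ratio = 78,144,000 / 8,974,350 = 8.71.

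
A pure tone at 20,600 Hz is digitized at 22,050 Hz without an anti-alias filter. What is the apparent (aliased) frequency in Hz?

Nyquist = 22,050/2 = 11,025 Hz; 20,600 Hz exceeds it.
Alias = |20,600 − 1×22,050| = |20,600 − 22,050| = 1,450 Hz.

1,450 Hz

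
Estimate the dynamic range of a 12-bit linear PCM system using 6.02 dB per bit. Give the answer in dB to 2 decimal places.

12 × 6.02 = 72.24 dB.

72.24 dB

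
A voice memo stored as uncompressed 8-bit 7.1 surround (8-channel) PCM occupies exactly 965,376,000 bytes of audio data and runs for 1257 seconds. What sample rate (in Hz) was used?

Bytes = sample_rate × seconds × bytes_per_sample × channels.
sample_rate = 965,376,000 / (1,257 × 1 × 8) = 965,376,000 / 10,056 = 96,000 Hz.

96,000 Hz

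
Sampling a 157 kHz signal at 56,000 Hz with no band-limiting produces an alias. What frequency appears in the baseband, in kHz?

Nyquist = 56,000/2 = 28,000 Hz; 157,000 Hz exceeds it.
Alias = |157,000 − 3×56,000| = |157,000 − 168,000| = 11,000 Hz = 11 kHz.

11 kHz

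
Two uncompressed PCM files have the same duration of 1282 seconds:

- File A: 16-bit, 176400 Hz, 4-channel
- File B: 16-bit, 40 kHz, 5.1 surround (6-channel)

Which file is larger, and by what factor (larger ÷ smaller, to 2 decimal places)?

File A, by a factor of 2.94

File A: 176,400 × 2 × 4 = 1,411,200 bytes/s.
File B: 40,000 × 2 × 6 = 480,000 bytes/s.
File A is larger; ratio = 1,809,158,400 / 615,360,000 = 2.94.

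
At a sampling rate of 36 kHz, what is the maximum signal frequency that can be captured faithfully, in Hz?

Nyquist frequency = sample rate / 2 = 36,000 / 2 = 18,000 Hz.

18,000 Hz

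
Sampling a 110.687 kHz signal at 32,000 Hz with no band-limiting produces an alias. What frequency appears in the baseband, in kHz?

14.687 kHz

Nyquist = 32,000/2 = 16,000 Hz; 110,687 Hz exceeds it.
Alias = |110,687 − 3×32,000| = |110,687 − 96,000| = 14,687 Hz = 14.687 kHz.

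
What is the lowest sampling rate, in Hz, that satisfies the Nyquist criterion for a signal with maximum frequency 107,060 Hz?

214,120 Hz

Minimum sample rate = 2 × 107,060 Hz = 214,120 Hz.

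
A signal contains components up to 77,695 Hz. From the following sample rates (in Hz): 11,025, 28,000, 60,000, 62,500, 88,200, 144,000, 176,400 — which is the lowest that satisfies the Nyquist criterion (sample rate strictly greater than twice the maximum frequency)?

176,400 Hz

Need sample rate > 2 × 77,695 = 155,390 Hz.
Lowest listed rate above 155,390 Hz is 176,400 Hz.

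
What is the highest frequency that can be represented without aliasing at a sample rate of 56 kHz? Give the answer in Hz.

Nyquist frequency = sample rate / 2 = 56,000 / 2 = 28,000 Hz.

28,000 Hz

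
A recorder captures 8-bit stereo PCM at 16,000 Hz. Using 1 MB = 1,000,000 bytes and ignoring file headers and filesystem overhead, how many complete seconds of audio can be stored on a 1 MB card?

Uncompressed byte rate = 16,000 × 1 × 2 = 32,000 bytes/s.
Capacity = 1 × 1,000,000 = 1,000,000 bytes.
1,000,000 / 32,000 ≈ 31.25 s → 31 seconds.

31 seconds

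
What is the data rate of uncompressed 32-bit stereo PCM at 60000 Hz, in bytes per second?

480,000 bytes/s

Bit rate = 60,000 × 32 × 2 = 3,840,000 bits/s.
3,840,000 / 8 = 480,000 bytes/s.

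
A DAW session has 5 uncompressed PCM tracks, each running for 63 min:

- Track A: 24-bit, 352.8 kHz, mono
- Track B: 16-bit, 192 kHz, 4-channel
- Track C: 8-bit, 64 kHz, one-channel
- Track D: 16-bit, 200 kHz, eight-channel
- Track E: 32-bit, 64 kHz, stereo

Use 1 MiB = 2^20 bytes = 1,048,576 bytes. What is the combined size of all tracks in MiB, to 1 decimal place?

22964.6 MiB

63 min = 3,780 s.
Track A: 352,800 × 3,780 × 3 × 1 = 4,000,752,000 bytes.
Track B: 192,000 × 3,780 × 2 × 4 = 5,806,080,000 bytes.
Track C: 64,000 × 3,780 × 1 × 1 = 241,920,000 bytes.
Track D: 200,000 × 3,780 × 2 × 8 = 12,096,000,000 bytes.
Track E: 64,000 × 3,780 × 4 × 2 = 1,935,360,000 bytes.
Total = 24,080,112,000 bytes = 22964.6 MiB.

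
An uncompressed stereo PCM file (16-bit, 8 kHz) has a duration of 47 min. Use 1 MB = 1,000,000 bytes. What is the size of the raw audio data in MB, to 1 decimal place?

Duration = 47 min = 2,820 s.
Bytes = 8,000 samples/s × 2,820 s × 2 bytes/sample × 2 ch = 90,240,000 bytes.
90,240,000 / 1,000,000 = 90.2 MB.

90.2 MB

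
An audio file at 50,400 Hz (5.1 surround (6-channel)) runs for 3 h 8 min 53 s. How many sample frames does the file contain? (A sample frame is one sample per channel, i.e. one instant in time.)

571,183,200 sample frames

3 h 8 min 53 s = 11,333 s.
50,400 samples/s × 11,333 s = 571,183,200 frames.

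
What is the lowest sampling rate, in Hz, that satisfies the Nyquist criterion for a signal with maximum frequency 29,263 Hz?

Minimum sample rate = 2 × 29,263 Hz = 58,526 Hz.

58,526 Hz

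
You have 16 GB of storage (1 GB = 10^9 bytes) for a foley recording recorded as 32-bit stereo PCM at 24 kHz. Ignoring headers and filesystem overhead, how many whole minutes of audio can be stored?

Uncompressed byte rate = 24,000 × 4 × 2 = 192,000 bytes/s.
Capacity = 16 × 1,000,000,000 = 16,000,000,000 bytes.
16,000,000,000 / 192,000 ≈ 83333.33 s → 1,388 minutes.

1,388 minutes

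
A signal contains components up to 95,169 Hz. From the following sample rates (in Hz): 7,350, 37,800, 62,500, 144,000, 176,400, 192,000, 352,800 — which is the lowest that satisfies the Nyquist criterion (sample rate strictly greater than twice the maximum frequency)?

192,000 Hz

Need sample rate > 2 × 95,169 = 190,338 Hz.
Lowest listed rate above 190,338 Hz is 192,000 Hz.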